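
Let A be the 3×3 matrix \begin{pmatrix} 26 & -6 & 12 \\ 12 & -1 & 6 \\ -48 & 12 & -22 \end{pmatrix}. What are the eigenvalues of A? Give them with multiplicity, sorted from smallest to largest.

Characteristic polynomial: p(s) = s^3 - 3s^2 + 4 = (s - 2)^2(s + 1).
Roots (with multiplicity): -1, 2, 2.

-1, 2, 2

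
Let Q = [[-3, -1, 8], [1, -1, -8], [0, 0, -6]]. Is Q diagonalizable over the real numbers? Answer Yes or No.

Characteristic polynomial: p(s) = s^3 + 10s^2 + 28s + 24 = (s + 2)^2(s + 6).
s = -2 has algebraic multiplicity 2; rank(Q + 2I) = 2, so geometric multiplicity = 1.
Geometric multiplicity < algebraic multiplicity, so Q is not diagonalizable.

No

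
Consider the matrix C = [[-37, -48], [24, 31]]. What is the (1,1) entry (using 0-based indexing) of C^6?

Characteristic polynomial: s^2 + 6s + 5 = (s + 1)(s + 5), so the eigenvalues are -5, -1.
s=-5: eigenvector (3, -2).
s=-1: eigenvector (4, -3).
P = [[3, 4], [-2, -3]], D = diag(-5, -1), P⁻¹ = [[3, 4], [-2, -3]].
C⁶ = P·diag(15625, 1)·P⁻¹ = [[140617, 187488], [-93744, -124991]].
The requested entry is -124991.

-124991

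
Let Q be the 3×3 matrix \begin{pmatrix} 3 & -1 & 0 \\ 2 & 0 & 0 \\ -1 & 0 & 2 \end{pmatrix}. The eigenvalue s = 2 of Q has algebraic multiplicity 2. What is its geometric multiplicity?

Q − 2I = [[1, -1, 0], [2, -2, 0], [-1, 0, 0]].
This matrix has rank 2, so its null space has dimension 3 − 2 = 1.

1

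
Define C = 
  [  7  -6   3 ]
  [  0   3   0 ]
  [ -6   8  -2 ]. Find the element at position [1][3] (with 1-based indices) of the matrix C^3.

63

Characteristic polynomial: r^3 - 8r^2 + 19r - 12 = (r - 4)(r - 3)(r - 1), so the eigenvalues are 1, 3, 4.
r=4: eigenvector (1, 0, -1).
r=3: eigenvector (3, 1, -2).
r=1: eigenvector (-1, 0, 2).
P = [[1, 3, -1], [0, 1, 0], [-1, -2, 2]], D = diag(4, 3, 1), P⁻¹ = [[2, -4, 1], [0, 1, 0], [1, -1, 1]].
C³ = P·diag(64, 27, 1)·P⁻¹ = [[127, -174, 63], [0, 27, 0], [-126, 200, -62]].
The requested entry is 63.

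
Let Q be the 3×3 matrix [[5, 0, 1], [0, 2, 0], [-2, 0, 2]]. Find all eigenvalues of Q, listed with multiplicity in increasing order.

2, 3, 4

Characteristic polynomial: p(λ) = λ^3 - 9λ^2 + 26λ - 24 = (λ - 4)(λ - 3)(λ - 2).
Roots (with multiplicity): 2, 3, 4.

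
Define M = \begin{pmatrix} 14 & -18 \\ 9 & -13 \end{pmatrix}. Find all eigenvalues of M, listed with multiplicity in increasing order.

-4, 5

Characteristic polynomial: p(μ) = μ^2 - μ - 20 = (μ - 5)(μ + 4).
Roots (with multiplicity): -4, 5.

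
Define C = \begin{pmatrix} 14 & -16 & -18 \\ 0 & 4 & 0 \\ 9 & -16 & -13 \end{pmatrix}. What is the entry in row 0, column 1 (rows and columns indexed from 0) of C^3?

-256

Characteristic polynomial: λ^3 - 5λ^2 - 16λ + 80 = (λ - 5)(λ - 4)(λ + 4), so the eigenvalues are -4, 4, 5.
λ=5: eigenvector (2, 0, 1).
λ=4: eigenvector (-2, 1, -2).
λ=-4: eigenvector (1, 0, 1).
P = [[2, -2, 1], [0, 1, 0], [1, -2, 1]], D = diag(5, 4, -4), P⁻¹ = [[1, 0, -1], [0, 1, 0], [-1, 2, 2]].
C³ = P·diag(125, 64, -64)·P⁻¹ = [[314, -256, -378], [0, 64, 0], [189, -256, -253]].
The requested entry is -256.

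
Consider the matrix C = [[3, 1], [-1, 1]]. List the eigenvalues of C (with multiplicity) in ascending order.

2, 2

Characteristic polynomial: p(s) = s^2 - 4s + 4 = (s - 2)^2.
Roots (with multiplicity): 2, 2.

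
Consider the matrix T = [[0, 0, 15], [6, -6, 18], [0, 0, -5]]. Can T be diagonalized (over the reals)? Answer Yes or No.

Yes

Characteristic polynomial: p(λ) = λ^3 + 11λ^2 + 30λ = λ(λ + 5)(λ + 6).
All 3 eigenvalues are distinct, so T is diagonalizable.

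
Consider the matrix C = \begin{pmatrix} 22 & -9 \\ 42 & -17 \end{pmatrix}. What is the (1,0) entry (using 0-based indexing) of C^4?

Characteristic polynomial: t^2 - 5t + 4 = (t - 4)(t - 1), so the eigenvalues are 1, 4.
t=1: eigenvector (3, 7).
t=4: eigenvector (1, 2).
P = [[3, 1], [7, 2]], D = diag(1, 4), P⁻¹ = [[-2, 1], [7, -3]].
C⁴ = P·diag(1, 256)·P⁻¹ = [[1786, -765], [3570, -1529]].
The requested entry is 3570.

3570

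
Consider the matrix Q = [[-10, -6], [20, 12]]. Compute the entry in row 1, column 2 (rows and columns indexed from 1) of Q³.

-24

Characteristic polynomial: λ^2 - 2λ = λ(λ - 2), so the eigenvalues are 0, 2.
λ=0: eigenvector (-3, 5).
λ=2: eigenvector (-1, 2).
P = [[-3, -1], [5, 2]], D = diag(0, 2), P⁻¹ = [[-2, -1], [5, 3]].
Q³ = P·diag(0, 8)·P⁻¹ = [[-40, -24], [80, 48]].
The requested entry is -24.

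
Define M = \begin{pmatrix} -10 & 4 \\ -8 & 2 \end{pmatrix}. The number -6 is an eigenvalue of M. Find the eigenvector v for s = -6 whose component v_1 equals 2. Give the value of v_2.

2

M + 6I = [[-4, 4], [-8, 8]].
Solving (M + 6I)v = 0 gives the eigenspace spanned by (2, 2).
With v_1 = 2, v = (2, 2), so v_2 = 2.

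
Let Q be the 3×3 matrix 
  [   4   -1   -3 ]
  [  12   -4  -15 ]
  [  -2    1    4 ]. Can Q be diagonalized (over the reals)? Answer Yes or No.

No

Characteristic polynomial: p(μ) = μ^3 - 4μ^2 + 5μ - 2 = (μ - 2)(μ - 1)^2.
μ = 1 has algebraic multiplicity 2; rank(Q − 1I) = 2, so geometric multiplicity = 1.
Geometric multiplicity < algebraic multiplicity, so Q is not diagonalizable.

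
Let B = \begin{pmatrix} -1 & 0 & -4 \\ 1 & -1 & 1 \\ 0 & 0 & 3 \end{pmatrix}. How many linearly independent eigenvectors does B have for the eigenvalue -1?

B + 1I = [[0, 0, -4], [1, 0, 1], [0, 0, 4]].
This matrix has rank 2, so its null space has dimension 3 − 2 = 1.

1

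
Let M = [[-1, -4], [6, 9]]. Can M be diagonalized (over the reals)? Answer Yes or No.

Characteristic polynomial: p(μ) = μ^2 - 8μ + 15 = (μ - 5)(μ - 3).
All 2 eigenvalues are distinct, so M is diagonalizable.

Yes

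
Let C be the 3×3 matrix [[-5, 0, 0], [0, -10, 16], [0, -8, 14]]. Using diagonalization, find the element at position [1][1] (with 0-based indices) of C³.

Characteristic polynomial: s^3 + s^2 - 32s - 60 = (s - 6)(s + 2)(s + 5), so the eigenvalues are -5, -2, 6.
s=-5: eigenvector (1, 0, 0).
s=6: eigenvector (0, 1, 1).
s=-2: eigenvector (0, -2, -1).
P = [[1, 0, 0], [0, 1, -2], [0, 1, -1]], D = diag(-5, 6, -2), P⁻¹ = [[1, 0, 0], [0, -1, 2], [0, -1, 1]].
C³ = P·diag(-125, 216, -8)·P⁻¹ = [[-125, 0, 0], [0, -232, 448], [0, -224, 440]].
The requested entry is -232.

-232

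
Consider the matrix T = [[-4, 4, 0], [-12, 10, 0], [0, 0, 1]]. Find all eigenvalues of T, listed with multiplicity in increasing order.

1, 2, 4

Characteristic polynomial: p(r) = r^3 - 7r^2 + 14r - 8 = (r - 4)(r - 2)(r - 1).
Roots (with multiplicity): 1, 2, 4.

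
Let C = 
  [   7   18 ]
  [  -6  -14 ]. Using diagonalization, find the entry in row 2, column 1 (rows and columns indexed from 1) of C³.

-234

Characteristic polynomial: μ^2 + 7μ + 10 = (μ + 2)(μ + 5), so the eigenvalues are -5, -2.
μ=-2: eigenvector (-2, 1).
μ=-5: eigenvector (-3, 2).
P = [[-2, -3], [1, 2]], D = diag(-2, -5), P⁻¹ = [[-2, -3], [1, 2]].
C³ = P·diag(-8, -125)·P⁻¹ = [[343, 702], [-234, -476]].
The requested entry is -234.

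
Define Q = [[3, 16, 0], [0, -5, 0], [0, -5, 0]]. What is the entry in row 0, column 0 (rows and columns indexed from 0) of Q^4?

Characteristic polynomial: r^3 + 2r^2 - 15r = r(r - 3)(r + 5), so the eigenvalues are -5, 0, 3.
r=3: eigenvector (1, 0, 0).
r=-5: eigenvector (-2, 1, 1).
r=0: eigenvector (0, 0, 1).
P = [[1, -2, 0], [0, 1, 0], [0, 1, 1]], D = diag(3, -5, 0), P⁻¹ = [[1, 2, 0], [0, 1, 0], [0, -1, 1]].
Q⁴ = P·diag(81, 625, 0)·P⁻¹ = [[81, -1088, 0], [0, 625, 0], [0, 625, 0]].
The requested entry is 81.

81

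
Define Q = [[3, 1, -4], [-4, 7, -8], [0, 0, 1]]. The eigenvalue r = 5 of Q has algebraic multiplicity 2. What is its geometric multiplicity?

1

Q − 5I = [[-2, 1, -4], [-4, 2, -8], [0, 0, -4]].
This matrix has rank 2, so its null space has dimension 3 − 2 = 1.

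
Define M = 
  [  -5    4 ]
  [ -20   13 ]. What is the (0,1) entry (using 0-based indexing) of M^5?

Characteristic polynomial: r^2 - 8r + 15 = (r - 5)(r - 3), so the eigenvalues are 3, 5.
r=5: eigenvector (-2, -5).
r=3: eigenvector (-1, -2).
P = [[-2, -1], [-5, -2]], D = diag(5, 3), P⁻¹ = [[2, -1], [-5, 2]].
M⁵ = P·diag(3125, 243)·P⁻¹ = [[-11285, 5764], [-28820, 14653]].
The requested entry is 5764.

5764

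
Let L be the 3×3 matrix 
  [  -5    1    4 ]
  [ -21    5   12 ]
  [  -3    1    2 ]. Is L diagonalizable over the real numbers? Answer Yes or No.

Characteristic polynomial: p(r) = r^3 - 2r^2 - 4r + 8 = (r - 2)^2(r + 2).
r = 2 has algebraic multiplicity 2; rank(L − 2I) = 2, so geometric multiplicity = 1.
Geometric multiplicity < algebraic multiplicity, so L is not diagonalizable.

No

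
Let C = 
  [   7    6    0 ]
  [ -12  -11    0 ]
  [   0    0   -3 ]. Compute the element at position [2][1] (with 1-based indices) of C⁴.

1248

Characteristic polynomial: s^3 + 7s^2 + 7s - 15 = (s - 1)(s + 3)(s + 5), so the eigenvalues are -5, -3, 1.
s=-5: eigenvector (-1, 2, 0).
s=1: eigenvector (-1, 1, 0).
s=-3: eigenvector (0, 0, 1).
P = [[-1, -1, 0], [2, 1, 0], [0, 0, 1]], D = diag(-5, 1, -3), P⁻¹ = [[1, 1, 0], [-2, -1, 0], [0, 0, 1]].
C⁴ = P·diag(625, 1, 81)·P⁻¹ = [[-623, -624, 0], [1248, 1249, 0], [0, 0, 81]].
The requested entry is 1248.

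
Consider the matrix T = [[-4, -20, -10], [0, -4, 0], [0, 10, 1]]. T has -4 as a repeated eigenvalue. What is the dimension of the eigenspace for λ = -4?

T + 4I = [[0, -20, -10], [0, 0, 0], [0, 10, 5]].
This matrix has rank 1, so its null space has dimension 3 − 1 = 2.

2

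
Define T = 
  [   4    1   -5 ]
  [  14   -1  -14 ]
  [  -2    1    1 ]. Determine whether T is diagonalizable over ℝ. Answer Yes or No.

Characteristic polynomial: p(λ) = λ^3 - 4λ^2 - 11λ - 6 = (λ - 6)(λ + 1)^2.
λ = -1 has algebraic multiplicity 2; rank(T + 1I) = 2, so geometric multiplicity = 1.
Geometric multiplicity < algebraic multiplicity, so T is not diagonalizable.

No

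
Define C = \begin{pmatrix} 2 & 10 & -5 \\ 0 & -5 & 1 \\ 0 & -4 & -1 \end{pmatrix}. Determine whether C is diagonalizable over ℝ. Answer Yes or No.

Characteristic polynomial: p(μ) = μ^3 + 4μ^2 - 3μ - 18 = (μ - 2)(μ + 3)^2.
μ = -3 has algebraic multiplicity 2; rank(C + 3I) = 2, so geometric multiplicity = 1.
Geometric multiplicity < algebraic multiplicity, so C is not diagonalizable.

No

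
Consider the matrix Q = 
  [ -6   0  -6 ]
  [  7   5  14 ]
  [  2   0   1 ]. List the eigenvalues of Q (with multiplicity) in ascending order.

Characteristic polynomial: p(λ) = λ^3 - 19λ - 30 = (λ - 5)(λ + 2)(λ + 3).
Roots (with multiplicity): -3, -2, 5.

-3, -2, 5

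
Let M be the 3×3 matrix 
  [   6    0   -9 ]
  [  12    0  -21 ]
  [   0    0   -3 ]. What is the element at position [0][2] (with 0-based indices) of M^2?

Characteristic polynomial: r^3 - 3r^2 - 18r = r(r - 6)(r + 3), so the eigenvalues are -3, 0, 6.
r=0: eigenvector (0, 1, 0).
r=6: eigenvector (1, 2, 0).
r=-3: eigenvector (1, 3, 1).
P = [[0, 1, 1], [1, 2, 3], [0, 0, 1]], D = diag(0, 6, -3), P⁻¹ = [[-2, 1, -1], [1, 0, -1], [0, 0, 1]].
M² = P·diag(0, 36, 9)·P⁻¹ = [[36, 0, -27], [72, 0, -45], [0, 0, 9]].
The requested entry is -27.

-27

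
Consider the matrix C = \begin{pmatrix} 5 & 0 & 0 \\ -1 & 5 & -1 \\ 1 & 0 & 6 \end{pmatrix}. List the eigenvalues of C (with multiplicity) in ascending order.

5, 5, 6

Characteristic polynomial: p(s) = s^3 - 16s^2 + 85s - 150 = (s - 6)(s - 5)^2.
Roots (with multiplicity): 5, 5, 6.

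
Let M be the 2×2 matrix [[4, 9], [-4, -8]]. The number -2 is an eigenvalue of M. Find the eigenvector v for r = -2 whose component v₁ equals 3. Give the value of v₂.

-2

M + 2I = [[6, 9], [-4, -6]].
Solving (M + 2I)v = 0 gives the eigenspace spanned by (3, -2).
With v₁ = 3, v = (3, -2), so v₂ = -2.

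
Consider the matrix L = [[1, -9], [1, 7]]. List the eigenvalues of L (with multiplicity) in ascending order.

4, 4

Characteristic polynomial: p(μ) = μ^2 - 8μ + 16 = (μ - 4)^2.
Roots (with multiplicity): 4, 4.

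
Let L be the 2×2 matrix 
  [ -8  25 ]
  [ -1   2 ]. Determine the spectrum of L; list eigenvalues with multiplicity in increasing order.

-3, -3

Characteristic polynomial: p(t) = t^2 + 6t + 9 = (t + 3)^2.
Roots (with multiplicity): -3, -3.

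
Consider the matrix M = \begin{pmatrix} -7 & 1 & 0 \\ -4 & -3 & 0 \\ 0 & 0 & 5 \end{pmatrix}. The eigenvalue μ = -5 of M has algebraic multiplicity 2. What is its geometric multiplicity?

1

M + 5I = [[-2, 1, 0], [-4, 2, 0], [0, 0, 10]].
This matrix has rank 2, so its null space has dimension 3 − 2 = 1.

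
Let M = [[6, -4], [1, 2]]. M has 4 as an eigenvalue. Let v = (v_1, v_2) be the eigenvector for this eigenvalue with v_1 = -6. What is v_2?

-3

M − 4I = [[2, -4], [1, -2]].
Solving (M − 4I)v = 0 gives the eigenspace spanned by (-6, -3).
With v_1 = -6, v = (-6, -3), so v_2 = -3.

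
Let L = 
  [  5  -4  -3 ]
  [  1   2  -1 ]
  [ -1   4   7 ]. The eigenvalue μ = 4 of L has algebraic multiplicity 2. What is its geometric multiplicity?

1

L − 4I = [[1, -4, -3], [1, -2, -1], [-1, 4, 3]].
This matrix has rank 2, so its null space has dimension 3 − 2 = 1.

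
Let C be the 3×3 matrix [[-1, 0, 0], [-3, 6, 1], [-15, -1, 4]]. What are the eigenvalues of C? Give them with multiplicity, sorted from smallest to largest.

Characteristic polynomial: p(t) = t^3 - 9t^2 + 15t + 25 = (t - 5)^2(t + 1).
Roots (with multiplicity): -1, 5, 5.

-1, 5, 5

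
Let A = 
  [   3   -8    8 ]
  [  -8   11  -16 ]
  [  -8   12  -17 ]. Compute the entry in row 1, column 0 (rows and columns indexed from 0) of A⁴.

544

Characteristic polynomial: r^3 + 3r^2 - 13r - 15 = (r - 3)(r + 1)(r + 5), so the eigenvalues are -5, -1, 3.
r=3: eigenvector (1, -1, -1).
r=-5: eigenvector (0, 1, 1).
r=-1: eigenvector (-2, 0, 1).
P = [[1, 0, -2], [-1, 1, 0], [-1, 1, 1]], D = diag(3, -5, -1), P⁻¹ = [[1, -2, 2], [1, -1, 2], [0, -1, 1]].
A⁴ = P·diag(81, 625, 1)·P⁻¹ = [[81, -160, 160], [544, -463, 1088], [544, -464, 1089]].
The requested entry is 544.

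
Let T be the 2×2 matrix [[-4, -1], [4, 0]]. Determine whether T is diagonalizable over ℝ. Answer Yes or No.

No

Characteristic polynomial: p(r) = r^2 + 4r + 4 = (r + 2)^2.
r = -2 has algebraic multiplicity 2; rank(T + 2I) = 1, so geometric multiplicity = 1.
Geometric multiplicity < algebraic multiplicity, so T is not diagonalizable.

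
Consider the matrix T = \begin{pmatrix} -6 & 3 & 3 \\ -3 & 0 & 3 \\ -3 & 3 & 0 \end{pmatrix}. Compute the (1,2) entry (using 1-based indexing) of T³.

27

Characteristic polynomial: μ^3 + 6μ^2 + 9μ = μ(μ + 3)^2, so the eigenvalues are -3, -3, 0.
μ=-3: eigenvector (-1, -1, 0).
μ=-3: eigenvector (3, 2, 1).
μ=0: eigenvector (1, 1, 1).
P = [[-1, 3, 1], [-1, 2, 1], [0, 1, 1]], D = diag(-3, -3, 0), P⁻¹ = [[1, -2, 1], [1, -1, 0], [-1, 1, 1]].
T³ = P·diag(-27, -27, 0)·P⁻¹ = [[-54, 27, 27], [-27, 0, 27], [-27, 27, 0]].
The requested entry is 27.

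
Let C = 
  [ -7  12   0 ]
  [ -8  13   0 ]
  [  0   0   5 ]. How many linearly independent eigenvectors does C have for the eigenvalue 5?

C − 5I = [[-12, 12, 0], [-8, 8, 0], [0, 0, 0]].
This matrix has rank 1, so its null space has dimension 3 − 1 = 2.

2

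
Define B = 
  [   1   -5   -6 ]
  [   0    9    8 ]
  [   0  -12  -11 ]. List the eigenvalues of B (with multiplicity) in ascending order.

Characteristic polynomial: p(μ) = μ^3 + μ^2 - 5μ + 3 = (μ - 1)^2(μ + 3).
Roots (with multiplicity): -3, 1, 1.

-3, 1, 1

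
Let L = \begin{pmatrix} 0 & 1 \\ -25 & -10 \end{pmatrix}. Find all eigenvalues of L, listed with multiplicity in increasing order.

Characteristic polynomial: p(λ) = λ^2 + 10λ + 25 = (λ + 5)^2.
Roots (with multiplicity): -5, -5.

-5, -5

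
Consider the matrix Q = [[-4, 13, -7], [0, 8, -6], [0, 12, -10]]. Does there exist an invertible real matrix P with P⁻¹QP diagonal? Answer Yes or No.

No

Characteristic polynomial: p(s) = s^3 + 6s^2 - 32 = (s - 2)(s + 4)^2.
s = -4 has algebraic multiplicity 2; rank(Q + 4I) = 2, so geometric multiplicity = 1.
Geometric multiplicity < algebraic multiplicity, so Q is not diagonalizable.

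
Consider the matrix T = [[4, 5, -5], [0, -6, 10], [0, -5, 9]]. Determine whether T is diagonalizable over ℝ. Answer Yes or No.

Yes

Characteristic polynomial: p(s) = s^3 - 7s^2 + 8s + 16 = (s - 4)^2(s + 1).
s = 4 has algebraic multiplicity 2; rank(T − 4I) = 1, so geometric multiplicity = 2.
Every eigenvalue has geometric = algebraic multiplicity, so T is diagonalizable.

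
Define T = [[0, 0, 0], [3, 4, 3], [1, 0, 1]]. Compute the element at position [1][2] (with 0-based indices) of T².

Characteristic polynomial: r^3 - 5r^2 + 4r = r(r - 4)(r - 1), so the eigenvalues are 0, 1, 4.
r=0: eigenvector (1, 0, -1).
r=4: eigenvector (0, 1, 0).
r=1: eigenvector (0, -1, 1).
P = [[1, 0, 0], [0, 1, -1], [-1, 0, 1]], D = diag(0, 4, 1), P⁻¹ = [[1, 0, 0], [1, 1, 1], [1, 0, 1]].
T² = P·diag(0, 16, 1)·P⁻¹ = [[0, 0, 0], [15, 16, 15], [1, 0, 1]].
The requested entry is 15.

15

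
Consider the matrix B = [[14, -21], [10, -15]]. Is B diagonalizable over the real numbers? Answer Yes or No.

Yes

Characteristic polynomial: p(λ) = λ^2 + λ = λ(λ + 1).
All 2 eigenvalues are distinct, so B is diagonalizable.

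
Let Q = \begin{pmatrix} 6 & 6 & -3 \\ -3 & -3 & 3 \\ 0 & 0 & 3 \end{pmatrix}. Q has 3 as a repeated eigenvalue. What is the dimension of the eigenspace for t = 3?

2

Q − 3I = [[3, 6, -3], [-3, -6, 3], [0, 0, 0]].
This matrix has rank 1, so its null space has dimension 3 − 1 = 2.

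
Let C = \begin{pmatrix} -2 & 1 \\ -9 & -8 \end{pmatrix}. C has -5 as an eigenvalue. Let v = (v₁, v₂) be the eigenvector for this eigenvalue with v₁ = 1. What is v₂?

C + 5I = [[3, 1], [-9, -3]].
Solving (C + 5I)v = 0 gives the eigenspace spanned by (1, -3).
With v₁ = 1, v = (1, -3), so v₂ = -3.

-3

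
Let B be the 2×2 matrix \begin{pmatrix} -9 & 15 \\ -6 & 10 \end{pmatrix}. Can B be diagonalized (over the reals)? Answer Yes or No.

Characteristic polynomial: p(s) = s^2 - s = s(s - 1).
All 2 eigenvalues are distinct, so B is diagonalizable.

Yes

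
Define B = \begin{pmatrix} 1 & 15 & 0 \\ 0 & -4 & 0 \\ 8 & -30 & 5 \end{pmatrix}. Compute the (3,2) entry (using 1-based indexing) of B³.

-390

Characteristic polynomial: s^3 - 2s^2 - 19s + 20 = (s - 5)(s - 1)(s + 4), so the eigenvalues are -4, 1, 5.
s=1: eigenvector (1, 0, -2).
s=-4: eigenvector (-3, 1, 6).
s=5: eigenvector (0, 0, 1).
P = [[1, -3, 0], [0, 1, 0], [-2, 6, 1]], D = diag(1, -4, 5), P⁻¹ = [[1, 3, 0], [0, 1, 0], [2, 0, 1]].
B³ = P·diag(1, -64, 125)·P⁻¹ = [[1, 195, 0], [0, -64, 0], [248, -390, 125]].
The requested entry is -390.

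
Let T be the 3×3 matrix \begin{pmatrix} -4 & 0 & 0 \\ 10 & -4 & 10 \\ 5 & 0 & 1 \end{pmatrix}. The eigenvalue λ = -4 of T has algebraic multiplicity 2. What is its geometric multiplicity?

2

T + 4I = [[0, 0, 0], [10, 0, 10], [5, 0, 5]].
This matrix has rank 1, so its null space has dimension 3 − 1 = 2.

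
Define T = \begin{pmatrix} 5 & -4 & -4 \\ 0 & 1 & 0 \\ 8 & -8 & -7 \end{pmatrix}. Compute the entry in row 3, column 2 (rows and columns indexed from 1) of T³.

-56

Characteristic polynomial: μ^3 + μ^2 - 5μ + 3 = (μ - 1)^2(μ + 3), so the eigenvalues are -3, 1, 1.
μ=1: eigenvector (1, 0, 1).
μ=1: eigenvector (-3, 1, -4).
μ=-3: eigenvector (1, 0, 2).
P = [[1, -3, 1], [0, 1, 0], [1, -4, 2]], D = diag(1, 1, -3), P⁻¹ = [[2, 2, -1], [0, 1, 0], [-1, 1, 1]].
T³ = P·diag(1, 1, -27)·P⁻¹ = [[29, -28, -28], [0, 1, 0], [56, -56, -55]].
The requested entry is -56.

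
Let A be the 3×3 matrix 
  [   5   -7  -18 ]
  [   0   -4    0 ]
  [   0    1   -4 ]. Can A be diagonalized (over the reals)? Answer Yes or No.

Characteristic polynomial: p(r) = r^3 + 3r^2 - 24r - 80 = (r - 5)(r + 4)^2.
r = -4 has algebraic multiplicity 2; rank(A + 4I) = 2, so geometric multiplicity = 1.
Geometric multiplicity < algebraic multiplicity, so A is not diagonalizable.

No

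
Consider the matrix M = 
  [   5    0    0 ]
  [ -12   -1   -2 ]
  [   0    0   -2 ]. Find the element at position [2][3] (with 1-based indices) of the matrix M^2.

6

Characteristic polynomial: λ^3 - 2λ^2 - 13λ - 10 = (λ - 5)(λ + 1)(λ + 2), so the eigenvalues are -2, -1, 5.
λ=5: eigenvector (1, -2, 0).
λ=-1: eigenvector (0, 1, 0).
λ=-2: eigenvector (0, 2, 1).
P = [[1, 0, 0], [-2, 1, 2], [0, 0, 1]], D = diag(5, -1, -2), P⁻¹ = [[1, 0, 0], [2, 1, -2], [0, 0, 1]].
M² = P·diag(25, 1, 4)·P⁻¹ = [[25, 0, 0], [-48, 1, 6], [0, 0, 4]].
The requested entry is 6.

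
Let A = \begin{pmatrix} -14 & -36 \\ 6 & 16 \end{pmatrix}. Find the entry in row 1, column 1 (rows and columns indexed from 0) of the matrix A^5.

3136

Characteristic polynomial: μ^2 - 2μ - 8 = (μ - 4)(μ + 2), so the eigenvalues are -2, 4.
μ=-2: eigenvector (3, -1).
μ=4: eigenvector (-2, 1).
P = [[3, -2], [-1, 1]], D = diag(-2, 4), P⁻¹ = [[1, 2], [1, 3]].
A⁵ = P·diag(-32, 1024)·P⁻¹ = [[-2144, -6336], [1056, 3136]].
The requested entry is 3136.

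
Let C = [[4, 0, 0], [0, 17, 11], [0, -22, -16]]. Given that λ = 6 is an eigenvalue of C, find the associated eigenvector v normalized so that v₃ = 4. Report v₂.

-4

C − 6I = [[-2, 0, 0], [0, 11, 11], [0, -22, -22]].
Solving (C − 6I)v = 0 gives the eigenspace spanned by (0, -4, 4).
With v₃ = 4, v = (0, -4, 4), so v₂ = -4.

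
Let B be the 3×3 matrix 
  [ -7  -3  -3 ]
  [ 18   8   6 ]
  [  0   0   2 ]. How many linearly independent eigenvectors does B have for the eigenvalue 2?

B − 2I = [[-9, -3, -3], [18, 6, 6], [0, 0, 0]].
This matrix has rank 1, so its null space has dimension 3 − 1 = 2.

2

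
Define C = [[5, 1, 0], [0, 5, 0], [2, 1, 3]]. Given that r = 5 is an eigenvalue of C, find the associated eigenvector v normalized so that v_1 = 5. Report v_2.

0

C − 5I = [[0, 1, 0], [0, 0, 0], [2, 1, -2]].
Solving (C − 5I)v = 0 gives the eigenspace spanned by (5, 0, 5).
With v_1 = 5, v = (5, 0, 5), so v_2 = 0.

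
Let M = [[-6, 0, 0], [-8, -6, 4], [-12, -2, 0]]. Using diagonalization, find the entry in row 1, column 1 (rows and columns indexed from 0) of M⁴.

496

Characteristic polynomial: λ^3 + 12λ^2 + 44λ + 48 = (λ + 2)(λ + 4)(λ + 6), so the eigenvalues are -6, -4, -2.
λ=-6: eigenvector (1, 0, 2).
λ=-4: eigenvector (0, 2, 1).
λ=-2: eigenvector (0, 1, 1).
P = [[1, 0, 0], [0, 2, 1], [2, 1, 1]], D = diag(-6, -4, -2), P⁻¹ = [[1, 0, 0], [2, 1, -1], [-4, -1, 2]].
M⁴ = P·diag(1296, 256, 16)·P⁻¹ = [[1296, 0, 0], [960, 496, -480], [3040, 240, -224]].
The requested entry is 496.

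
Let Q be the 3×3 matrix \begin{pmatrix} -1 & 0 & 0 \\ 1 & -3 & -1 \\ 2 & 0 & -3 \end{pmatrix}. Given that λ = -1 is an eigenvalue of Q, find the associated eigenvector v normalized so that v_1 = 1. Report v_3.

1

Q + 1I = [[0, 0, 0], [1, -2, -1], [2, 0, -2]].
Solving (Q + 1I)v = 0 gives the eigenspace spanned by (1, 0, 1).
With v_1 = 1, v = (1, 0, 1), so v_3 = 1.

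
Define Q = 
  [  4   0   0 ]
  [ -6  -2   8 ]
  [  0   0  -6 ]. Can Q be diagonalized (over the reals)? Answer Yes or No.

Characteristic polynomial: p(λ) = λ^3 + 4λ^2 - 20λ - 48 = (λ - 4)(λ + 2)(λ + 6).
All 3 eigenvalues are distinct, so Q is diagonalizable.

Yes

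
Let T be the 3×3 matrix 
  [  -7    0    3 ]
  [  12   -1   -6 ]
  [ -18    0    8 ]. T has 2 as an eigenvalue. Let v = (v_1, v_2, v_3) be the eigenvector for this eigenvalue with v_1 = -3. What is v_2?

T − 2I = [[-9, 0, 3], [12, -3, -6], [-18, 0, 6]].
Solving (T − 2I)v = 0 gives the eigenspace spanned by (-3, 6, -9).
With v_1 = -3, v = (-3, 6, -9), so v_2 = 6.

6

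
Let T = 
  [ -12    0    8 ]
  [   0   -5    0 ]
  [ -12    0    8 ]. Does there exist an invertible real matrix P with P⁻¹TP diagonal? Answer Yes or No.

Yes

Characteristic polynomial: p(r) = r^3 + 9r^2 + 20r = r(r + 4)(r + 5).
All 3 eigenvalues are distinct, so T is diagonalizable.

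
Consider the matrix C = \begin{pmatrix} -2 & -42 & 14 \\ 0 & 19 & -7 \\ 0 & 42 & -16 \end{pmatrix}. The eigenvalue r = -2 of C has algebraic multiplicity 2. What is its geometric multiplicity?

C + 2I = [[0, -42, 14], [0, 21, -7], [0, 42, -14]].
This matrix has rank 1, so its null space has dimension 3 − 1 = 2.

2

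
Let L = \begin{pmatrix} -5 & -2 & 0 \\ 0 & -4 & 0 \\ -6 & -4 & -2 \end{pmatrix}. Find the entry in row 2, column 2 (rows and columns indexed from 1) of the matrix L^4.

Characteristic polynomial: t^3 + 11t^2 + 38t + 40 = (t + 2)(t + 4)(t + 5), so the eigenvalues are -5, -4, -2.
t=-4: eigenvector (-2, 1, -4).
t=-5: eigenvector (1, 0, 2).
t=-2: eigenvector (0, 0, 1).
P = [[-2, 1, 0], [1, 0, 0], [-4, 2, 1]], D = diag(-4, -5, -2), P⁻¹ = [[0, 1, 0], [1, 2, 0], [-2, 0, 1]].
L⁴ = P·diag(256, 625, 16)·P⁻¹ = [[625, 738, 0], [0, 256, 0], [1218, 1476, 16]].
The requested entry is 256.

256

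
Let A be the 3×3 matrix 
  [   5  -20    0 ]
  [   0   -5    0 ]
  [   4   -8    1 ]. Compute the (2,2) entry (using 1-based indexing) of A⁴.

625

Characteristic polynomial: μ^3 - μ^2 - 25μ + 25 = (μ - 5)(μ - 1)(μ + 5), so the eigenvalues are -5, 1, 5.
μ=-5: eigenvector (2, 1, 0).
μ=5: eigenvector (1, 0, 1).
μ=1: eigenvector (0, 0, 1).
P = [[2, 1, 0], [1, 0, 0], [0, 1, 1]], D = diag(-5, 5, 1), P⁻¹ = [[0, 1, 0], [1, -2, 0], [-1, 2, 1]].
A⁴ = P·diag(625, 625, 1)·P⁻¹ = [[625, 0, 0], [0, 625, 0], [624, -1248, 1]].
The requested entry is 625.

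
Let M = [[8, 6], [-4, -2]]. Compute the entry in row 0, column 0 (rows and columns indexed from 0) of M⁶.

12160

Characteristic polynomial: t^2 - 6t + 8 = (t - 4)(t - 2), so the eigenvalues are 2, 4.
t=2: eigenvector (1, -1).
t=4: eigenvector (3, -2).
P = [[1, 3], [-1, -2]], D = diag(2, 4), P⁻¹ = [[-2, -3], [1, 1]].
M⁶ = P·diag(64, 4096)·P⁻¹ = [[12160, 12096], [-8064, -8000]].
The requested entry is 12160.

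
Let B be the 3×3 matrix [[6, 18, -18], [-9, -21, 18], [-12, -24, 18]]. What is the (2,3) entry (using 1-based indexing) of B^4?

Characteristic polynomial: s^3 - 3s^2 - 18s = s(s - 6)(s + 3), so the eigenvalues are -3, 0, 6.
s=0: eigenvector (3, -3, -2).
s=-3: eigenvector (2, -1, 0).
s=6: eigenvector (-1, 1, 1).
P = [[3, 2, -1], [-3, -1, 1], [-2, 0, 1]], D = diag(0, -3, 6), P⁻¹ = [[-1, -2, 1], [1, 1, 0], [-2, -4, 3]].
B⁴ = P·diag(0, 81, 1296)·P⁻¹ = [[2754, 5346, -3888], [-2673, -5265, 3888], [-2592, -5184, 3888]].
The requested entry is 3888.

3888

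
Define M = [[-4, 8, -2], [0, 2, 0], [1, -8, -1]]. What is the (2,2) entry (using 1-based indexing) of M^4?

16

Characteristic polynomial: r^3 + 3r^2 - 4r - 12 = (r - 2)(r + 2)(r + 3), so the eigenvalues are -3, -2, 2.
r=2: eigenvector (2, 1, -2).
r=-2: eigenvector (1, 0, -1).
r=-3: eigenvector (2, 0, -1).
P = [[2, 1, 2], [1, 0, 0], [-2, -1, -1]], D = diag(2, -2, -3), P⁻¹ = [[0, 1, 0], [-1, -2, -2], [1, 0, 1]].
M⁴ = P·diag(16, 16, 81)·P⁻¹ = [[146, 0, 130], [0, 16, 0], [-65, 0, -49]].
The requested entry is 16.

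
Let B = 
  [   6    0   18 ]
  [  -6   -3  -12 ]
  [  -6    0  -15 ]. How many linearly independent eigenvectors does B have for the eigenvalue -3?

B + 3I = [[9, 0, 18], [-6, 0, -12], [-6, 0, -12]].
This matrix has rank 1, so its null space has dimension 3 − 1 = 2.

2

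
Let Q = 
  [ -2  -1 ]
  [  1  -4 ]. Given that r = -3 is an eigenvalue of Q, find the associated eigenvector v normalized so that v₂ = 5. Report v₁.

Q + 3I = [[1, -1], [1, -1]].
Solving (Q + 3I)v = 0 gives the eigenspace spanned by (5, 5).
With v₂ = 5, v = (5, 5), so v₁ = 5.

5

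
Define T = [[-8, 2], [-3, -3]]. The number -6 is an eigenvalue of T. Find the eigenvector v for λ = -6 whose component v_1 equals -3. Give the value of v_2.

T + 6I = [[-2, 2], [-3, 3]].
Solving (T + 6I)v = 0 gives the eigenspace spanned by (-3, -3).
With v_1 = -3, v = (-3, -3), so v_2 = -3.

-3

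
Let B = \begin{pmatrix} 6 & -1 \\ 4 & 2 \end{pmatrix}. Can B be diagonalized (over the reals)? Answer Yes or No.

Characteristic polynomial: p(λ) = λ^2 - 8λ + 16 = (λ - 4)^2.
λ = 4 has algebraic multiplicity 2; rank(B − 4I) = 1, so geometric multiplicity = 1.
Geometric multiplicity < algebraic multiplicity, so B is not diagonalizable.

No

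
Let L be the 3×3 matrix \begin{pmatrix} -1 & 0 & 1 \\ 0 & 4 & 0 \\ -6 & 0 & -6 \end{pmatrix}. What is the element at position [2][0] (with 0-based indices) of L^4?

Characteristic polynomial: t^3 + 3t^2 - 16t - 48 = (t - 4)(t + 3)(t + 4), so the eigenvalues are -4, -3, 4.
t=-3: eigenvector (1, 0, -2).
t=4: eigenvector (0, 1, 0).
t=-4: eigenvector (-1, 0, 3).
P = [[1, 0, -1], [0, 1, 0], [-2, 0, 3]], D = diag(-3, 4, -4), P⁻¹ = [[3, 0, 1], [0, 1, 0], [2, 0, 1]].
L⁴ = P·diag(81, 256, 256)·P⁻¹ = [[-269, 0, -175], [0, 256, 0], [1050, 0, 606]].
The requested entry is 1050.

1050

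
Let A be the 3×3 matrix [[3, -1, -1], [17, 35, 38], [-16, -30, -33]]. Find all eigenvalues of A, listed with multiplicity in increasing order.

-3, 4, 4

Characteristic polynomial: p(t) = t^3 - 5t^2 - 8t + 48 = (t - 4)^2(t + 3).
Roots (with multiplicity): -3, 4, 4.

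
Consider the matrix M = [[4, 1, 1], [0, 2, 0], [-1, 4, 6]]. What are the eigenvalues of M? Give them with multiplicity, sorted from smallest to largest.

Characteristic polynomial: p(s) = s^3 - 12s^2 + 45s - 50 = (s - 5)^2(s - 2).
Roots (with multiplicity): 2, 5, 5.

2, 5, 5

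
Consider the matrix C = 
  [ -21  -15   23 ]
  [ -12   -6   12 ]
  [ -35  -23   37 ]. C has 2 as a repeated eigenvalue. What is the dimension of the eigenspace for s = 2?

C − 2I = [[-23, -15, 23], [-12, -8, 12], [-35, -23, 35]].
This matrix has rank 2, so its null space has dimension 3 − 2 = 1.

1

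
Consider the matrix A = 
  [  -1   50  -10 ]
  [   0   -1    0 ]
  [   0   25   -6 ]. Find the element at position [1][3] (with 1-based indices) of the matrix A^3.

-430

Characteristic polynomial: r^3 + 8r^2 + 13r + 6 = (r + 1)^2(r + 6), so the eigenvalues are -6, -1, -1.
r=-6: eigenvector (2, 0, 1).
r=-1: eigenvector (2, 1, 5).
r=-1: eigenvector (1, 0, 0).
P = [[2, 2, 1], [0, 1, 0], [1, 5, 0]], D = diag(-6, -1, -1), P⁻¹ = [[0, -5, 1], [0, 1, 0], [1, 8, -2]].
A³ = P·diag(-216, -1, -1)·P⁻¹ = [[-1, 2150, -430], [0, -1, 0], [0, 1075, -216]].
The requested entry is -430.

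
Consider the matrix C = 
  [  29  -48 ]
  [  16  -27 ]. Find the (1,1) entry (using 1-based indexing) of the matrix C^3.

Characteristic polynomial: s^2 - 2s - 15 = (s - 5)(s + 3), so the eigenvalues are -3, 5.
s=-3: eigenvector (-3, -2).
s=5: eigenvector (2, 1).
P = [[-3, 2], [-2, 1]], D = diag(-3, 5), P⁻¹ = [[1, -2], [2, -3]].
C³ = P·diag(-27, 125)·P⁻¹ = [[581, -912], [304, -483]].
The requested entry is 581.

581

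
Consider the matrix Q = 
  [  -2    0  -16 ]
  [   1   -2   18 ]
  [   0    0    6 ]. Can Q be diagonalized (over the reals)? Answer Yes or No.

Characteristic polynomial: p(t) = t^3 - 2t^2 - 20t - 24 = (t - 6)(t + 2)^2.
t = -2 has algebraic multiplicity 2; rank(Q + 2I) = 2, so geometric multiplicity = 1.
Geometric multiplicity < algebraic multiplicity, so Q is not diagonalizable.

No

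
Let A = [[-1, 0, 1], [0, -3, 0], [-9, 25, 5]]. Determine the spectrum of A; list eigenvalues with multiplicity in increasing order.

Characteristic polynomial: p(t) = t^3 - t^2 - 8t + 12 = (t - 2)^2(t + 3).
Roots (with multiplicity): -3, 2, 2.

-3, 2, 2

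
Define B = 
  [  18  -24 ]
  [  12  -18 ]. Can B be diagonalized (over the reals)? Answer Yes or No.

Characteristic polynomial: p(λ) = λ^2 - 36 = (λ - 6)(λ + 6).
All 2 eigenvalues are distinct, so B is diagonalizable.

Yes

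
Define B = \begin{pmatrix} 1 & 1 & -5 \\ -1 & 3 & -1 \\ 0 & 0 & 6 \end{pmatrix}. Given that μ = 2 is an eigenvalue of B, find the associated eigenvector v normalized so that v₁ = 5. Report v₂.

5

B − 2I = [[-1, 1, -5], [-1, 1, -1], [0, 0, 4]].
Solving (B − 2I)v = 0 gives the eigenspace spanned by (5, 5, 0).
With v₁ = 5, v = (5, 5, 0), so v₂ = 5.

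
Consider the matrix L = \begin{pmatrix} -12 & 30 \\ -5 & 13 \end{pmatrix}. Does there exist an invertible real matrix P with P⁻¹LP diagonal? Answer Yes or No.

Characteristic polynomial: p(r) = r^2 - r - 6 = (r - 3)(r + 2).
All 2 eigenvalues are distinct, so L is diagonalizable.

Yes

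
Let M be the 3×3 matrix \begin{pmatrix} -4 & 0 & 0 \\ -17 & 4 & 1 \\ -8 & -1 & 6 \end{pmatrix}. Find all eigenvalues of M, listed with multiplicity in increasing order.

-4, 5, 5

Characteristic polynomial: p(μ) = μ^3 - 6μ^2 - 15μ + 100 = (μ - 5)^2(μ + 4).
Roots (with multiplicity): -4, 5, 5.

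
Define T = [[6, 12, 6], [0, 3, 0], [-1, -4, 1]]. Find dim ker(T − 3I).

2

T − 3I = [[3, 12, 6], [0, 0, 0], [-1, -4, -2]].
This matrix has rank 1, so its null space has dimension 3 − 1 = 2.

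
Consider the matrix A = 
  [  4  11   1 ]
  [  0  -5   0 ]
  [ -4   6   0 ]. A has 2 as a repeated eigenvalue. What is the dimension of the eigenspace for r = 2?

A − 2I = [[2, 11, 1], [0, -7, 0], [-4, 6, -2]].
This matrix has rank 2, so its null space has dimension 3 − 2 = 1.

1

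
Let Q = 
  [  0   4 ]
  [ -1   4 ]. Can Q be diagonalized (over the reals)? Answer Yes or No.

No

Characteristic polynomial: p(t) = t^2 - 4t + 4 = (t - 2)^2.
t = 2 has algebraic multiplicity 2; rank(Q − 2I) = 1, so geometric multiplicity = 1.
Geometric multiplicity < algebraic multiplicity, so Q is not diagonalizable.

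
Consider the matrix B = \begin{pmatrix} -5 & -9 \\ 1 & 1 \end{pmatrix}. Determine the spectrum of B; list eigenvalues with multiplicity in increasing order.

-2, -2

Characteristic polynomial: p(μ) = μ^2 + 4μ + 4 = (μ + 2)^2.
Roots (with multiplicity): -2, -2.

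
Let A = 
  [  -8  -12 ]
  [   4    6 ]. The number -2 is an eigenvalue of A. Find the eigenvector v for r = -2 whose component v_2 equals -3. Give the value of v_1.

A + 2I = [[-6, -12], [4, 8]].
Solving (A + 2I)v = 0 gives the eigenspace spanned by (6, -3).
With v_2 = -3, v = (6, -3), so v_1 = 6.

6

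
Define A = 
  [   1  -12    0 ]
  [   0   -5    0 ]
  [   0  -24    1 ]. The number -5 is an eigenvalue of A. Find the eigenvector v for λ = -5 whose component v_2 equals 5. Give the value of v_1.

A + 5I = [[6, -12, 0], [0, 0, 0], [0, -24, 6]].
Solving (A + 5I)v = 0 gives the eigenspace spanned by (10, 5, 20).
With v_2 = 5, v = (10, 5, 20), so v_1 = 10.

10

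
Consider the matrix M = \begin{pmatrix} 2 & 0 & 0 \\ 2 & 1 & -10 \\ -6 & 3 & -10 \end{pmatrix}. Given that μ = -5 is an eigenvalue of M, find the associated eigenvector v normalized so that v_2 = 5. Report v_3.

M + 5I = [[7, 0, 0], [2, 6, -10], [-6, 3, -5]].
Solving (M + 5I)v = 0 gives the eigenspace spanned by (0, 5, 3).
With v_2 = 5, v = (0, 5, 3), so v_3 = 3.

3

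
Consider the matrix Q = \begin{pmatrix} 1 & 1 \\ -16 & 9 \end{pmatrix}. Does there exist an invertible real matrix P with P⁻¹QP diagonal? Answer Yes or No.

No

Characteristic polynomial: p(λ) = λ^2 - 10λ + 25 = (λ - 5)^2.
λ = 5 has algebraic multiplicity 2; rank(Q − 5I) = 1, so geometric multiplicity = 1.
Geometric multiplicity < algebraic multiplicity, so Q is not diagonalizable.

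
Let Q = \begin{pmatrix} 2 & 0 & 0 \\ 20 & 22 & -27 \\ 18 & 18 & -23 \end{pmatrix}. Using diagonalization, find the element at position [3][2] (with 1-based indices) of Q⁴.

-738

Characteristic polynomial: r^3 - r^2 - 22r + 40 = (r - 4)(r - 2)(r + 5), so the eigenvalues are -5, 2, 4.
r=2: eigenvector (1, -1, 0).
r=-5: eigenvector (0, 1, 1).
r=4: eigenvector (0, 3, 2).
P = [[1, 0, 0], [-1, 1, 3], [0, 1, 2]], D = diag(2, -5, 4), P⁻¹ = [[1, 0, 0], [-2, -2, 3], [1, 1, -1]].
Q⁴ = P·diag(16, 625, 256)·P⁻¹ = [[16, 0, 0], [-498, -482, 1107], [-738, -738, 1363]].
The requested entry is -738.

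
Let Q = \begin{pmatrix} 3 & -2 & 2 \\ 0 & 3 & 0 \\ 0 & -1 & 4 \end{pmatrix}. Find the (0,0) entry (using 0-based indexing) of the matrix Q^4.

Characteristic polynomial: r^3 - 10r^2 + 33r - 36 = (r - 4)(r - 3)^2, so the eigenvalues are 3, 3, 4.
r=4: eigenvector (2, 0, 1).
r=3: eigenvector (4, 1, 1).
r=3: eigenvector (1, 0, 0).
P = [[2, 4, 1], [0, 1, 0], [1, 1, 0]], D = diag(4, 3, 3), P⁻¹ = [[0, -1, 1], [0, 1, 0], [1, -2, -2]].
Q⁴ = P·diag(256, 81, 81)·P⁻¹ = [[81, -350, 350], [0, 81, 0], [0, -175, 256]].
The requested entry is 81.

81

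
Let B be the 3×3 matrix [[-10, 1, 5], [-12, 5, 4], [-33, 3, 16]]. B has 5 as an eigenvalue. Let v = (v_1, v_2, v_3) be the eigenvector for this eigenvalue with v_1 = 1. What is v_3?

3

B − 5I = [[-15, 1, 5], [-12, 0, 4], [-33, 3, 11]].
Solving (B − 5I)v = 0 gives the eigenspace spanned by (1, 0, 3).
With v_1 = 1, v = (1, 0, 3), so v_3 = 3.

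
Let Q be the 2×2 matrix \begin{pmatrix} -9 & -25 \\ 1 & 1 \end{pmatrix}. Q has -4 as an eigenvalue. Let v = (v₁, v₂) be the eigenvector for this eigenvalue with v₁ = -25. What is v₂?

5

Q + 4I = [[-5, -25], [1, 5]].
Solving (Q + 4I)v = 0 gives the eigenspace spanned by (-25, 5).
With v₁ = -25, v = (-25, 5), so v₂ = 5.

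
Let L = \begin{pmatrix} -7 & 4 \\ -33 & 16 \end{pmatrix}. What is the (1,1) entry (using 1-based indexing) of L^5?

-22087

Characteristic polynomial: r^2 - 9r + 20 = (r - 5)(r - 4), so the eigenvalues are 4, 5.
r=5: eigenvector (1, 3).
r=4: eigenvector (-4, -11).
P = [[1, -4], [3, -11]], D = diag(5, 4), P⁻¹ = [[-11, 4], [-3, 1]].
L⁵ = P·diag(3125, 1024)·P⁻¹ = [[-22087, 8404], [-69333, 26236]].
The requested entry is -22087.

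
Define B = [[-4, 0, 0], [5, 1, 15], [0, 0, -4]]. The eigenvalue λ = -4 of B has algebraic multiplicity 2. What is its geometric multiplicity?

2

B + 4I = [[0, 0, 0], [5, 5, 15], [0, 0, 0]].
This matrix has rank 1, so its null space has dimension 3 − 1 = 2.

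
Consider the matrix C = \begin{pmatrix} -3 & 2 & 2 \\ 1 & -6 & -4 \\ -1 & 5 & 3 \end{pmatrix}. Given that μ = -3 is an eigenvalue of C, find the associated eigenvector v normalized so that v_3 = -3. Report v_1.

C + 3I = [[0, 2, 2], [1, -3, -4], [-1, 5, 6]].
Solving (C + 3I)v = 0 gives the eigenspace spanned by (-3, 3, -3).
With v_3 = -3, v = (-3, 3, -3), so v_1 = -3.

-3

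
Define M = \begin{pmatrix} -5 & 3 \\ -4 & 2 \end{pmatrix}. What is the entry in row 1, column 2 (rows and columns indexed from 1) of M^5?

Characteristic polynomial: t^2 + 3t + 2 = (t + 1)(t + 2), so the eigenvalues are -2, -1.
t=-1: eigenvector (3, 4).
t=-2: eigenvector (1, 1).
P = [[3, 1], [4, 1]], D = diag(-1, -2), P⁻¹ = [[-1, 1], [4, -3]].
M⁵ = P·diag(-1, -32)·P⁻¹ = [[-125, 93], [-124, 92]].
The requested entry is 93.

93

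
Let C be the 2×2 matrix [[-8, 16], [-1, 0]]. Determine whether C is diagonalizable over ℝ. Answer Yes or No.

Characteristic polynomial: p(λ) = λ^2 + 8λ + 16 = (λ + 4)^2.
λ = -4 has algebraic multiplicity 2; rank(C + 4I) = 1, so geometric multiplicity = 1.
Geometric multiplicity < algebraic multiplicity, so C is not diagonalizable.

No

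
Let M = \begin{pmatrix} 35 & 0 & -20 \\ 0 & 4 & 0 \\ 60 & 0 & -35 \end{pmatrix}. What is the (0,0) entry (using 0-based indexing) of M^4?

625

Characteristic polynomial: μ^3 - 4μ^2 - 25μ + 100 = (μ - 5)(μ - 4)(μ + 5), so the eigenvalues are -5, 4, 5.
μ=-5: eigenvector (1, 0, 2).
μ=4: eigenvector (0, 1, 0).
μ=5: eigenvector (-2, 0, -3).
P = [[1, 0, -2], [0, 1, 0], [2, 0, -3]], D = diag(-5, 4, 5), P⁻¹ = [[-3, 0, 2], [0, 1, 0], [-2, 0, 1]].
M⁴ = P·diag(625, 256, 625)·P⁻¹ = [[625, 0, 0], [0, 256, 0], [0, 0, 625]].
The requested entry is 625.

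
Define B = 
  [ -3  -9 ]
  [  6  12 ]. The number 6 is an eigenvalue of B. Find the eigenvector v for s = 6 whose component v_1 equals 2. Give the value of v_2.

B − 6I = [[-9, -9], [6, 6]].
Solving (B − 6I)v = 0 gives the eigenspace spanned by (2, -2).
With v_1 = 2, v = (2, -2), so v_2 = -2.

-2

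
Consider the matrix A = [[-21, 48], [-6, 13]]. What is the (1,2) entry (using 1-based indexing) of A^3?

2352

Characteristic polynomial: λ^2 + 8λ + 15 = (λ + 3)(λ + 5), so the eigenvalues are -5, -3.
λ=-3: eigenvector (-8, -3).
λ=-5: eigenvector (3, 1).
P = [[-8, 3], [-3, 1]], D = diag(-3, -5), P⁻¹ = [[1, -3], [3, -8]].
A³ = P·diag(-27, -125)·P⁻¹ = [[-909, 2352], [-294, 757]].
The requested entry is 2352.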